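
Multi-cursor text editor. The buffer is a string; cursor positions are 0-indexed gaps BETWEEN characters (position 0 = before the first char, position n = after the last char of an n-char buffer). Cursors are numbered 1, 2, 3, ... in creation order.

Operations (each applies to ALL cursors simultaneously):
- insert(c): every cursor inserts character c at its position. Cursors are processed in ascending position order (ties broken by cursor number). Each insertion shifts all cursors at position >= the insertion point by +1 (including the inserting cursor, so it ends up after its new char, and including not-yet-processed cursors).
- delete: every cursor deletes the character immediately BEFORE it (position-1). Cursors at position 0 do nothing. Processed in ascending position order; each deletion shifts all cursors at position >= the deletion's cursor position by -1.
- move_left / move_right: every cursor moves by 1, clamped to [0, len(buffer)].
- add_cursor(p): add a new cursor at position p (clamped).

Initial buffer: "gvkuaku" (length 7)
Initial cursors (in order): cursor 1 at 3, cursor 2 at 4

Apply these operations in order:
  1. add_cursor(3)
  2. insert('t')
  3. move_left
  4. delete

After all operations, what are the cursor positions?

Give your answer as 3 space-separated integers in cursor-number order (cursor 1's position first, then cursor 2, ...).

After op 1 (add_cursor(3)): buffer="gvkuaku" (len 7), cursors c1@3 c3@3 c2@4, authorship .......
After op 2 (insert('t')): buffer="gvkttutaku" (len 10), cursors c1@5 c3@5 c2@7, authorship ...13.2...
After op 3 (move_left): buffer="gvkttutaku" (len 10), cursors c1@4 c3@4 c2@6, authorship ...13.2...
After op 4 (delete): buffer="gvttaku" (len 7), cursors c1@2 c3@2 c2@3, authorship ..32...

Answer: 2 3 2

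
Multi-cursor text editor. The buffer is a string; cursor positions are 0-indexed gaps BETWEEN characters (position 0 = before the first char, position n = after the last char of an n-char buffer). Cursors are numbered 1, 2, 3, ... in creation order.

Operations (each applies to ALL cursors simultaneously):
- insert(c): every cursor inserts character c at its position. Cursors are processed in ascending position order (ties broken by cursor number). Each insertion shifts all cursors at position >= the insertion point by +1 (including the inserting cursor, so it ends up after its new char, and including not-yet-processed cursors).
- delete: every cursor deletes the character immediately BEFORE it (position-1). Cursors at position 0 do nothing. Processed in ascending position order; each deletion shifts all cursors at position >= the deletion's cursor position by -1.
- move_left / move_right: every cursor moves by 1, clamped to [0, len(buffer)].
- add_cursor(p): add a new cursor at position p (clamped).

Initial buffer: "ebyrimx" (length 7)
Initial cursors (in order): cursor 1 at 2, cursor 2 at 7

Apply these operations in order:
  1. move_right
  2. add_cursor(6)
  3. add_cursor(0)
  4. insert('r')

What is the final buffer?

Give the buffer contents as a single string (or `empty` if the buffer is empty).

Answer: rebyrrimrxr

Derivation:
After op 1 (move_right): buffer="ebyrimx" (len 7), cursors c1@3 c2@7, authorship .......
After op 2 (add_cursor(6)): buffer="ebyrimx" (len 7), cursors c1@3 c3@6 c2@7, authorship .......
After op 3 (add_cursor(0)): buffer="ebyrimx" (len 7), cursors c4@0 c1@3 c3@6 c2@7, authorship .......
After op 4 (insert('r')): buffer="rebyrrimrxr" (len 11), cursors c4@1 c1@5 c3@9 c2@11, authorship 4...1...3.2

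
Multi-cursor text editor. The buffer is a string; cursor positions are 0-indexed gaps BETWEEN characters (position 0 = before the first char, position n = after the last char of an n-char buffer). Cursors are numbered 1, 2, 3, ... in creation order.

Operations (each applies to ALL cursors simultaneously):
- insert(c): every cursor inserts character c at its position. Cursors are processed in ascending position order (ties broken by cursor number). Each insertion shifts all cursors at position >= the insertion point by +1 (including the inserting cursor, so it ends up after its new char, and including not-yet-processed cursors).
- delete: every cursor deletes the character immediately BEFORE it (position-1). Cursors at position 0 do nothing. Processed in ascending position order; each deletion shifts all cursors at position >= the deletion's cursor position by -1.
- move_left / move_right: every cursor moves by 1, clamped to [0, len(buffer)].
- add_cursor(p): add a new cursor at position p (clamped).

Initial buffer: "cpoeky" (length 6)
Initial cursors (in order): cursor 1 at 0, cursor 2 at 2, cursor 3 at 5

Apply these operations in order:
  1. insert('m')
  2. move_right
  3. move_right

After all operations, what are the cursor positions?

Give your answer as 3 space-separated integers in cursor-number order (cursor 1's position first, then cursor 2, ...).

After op 1 (insert('m')): buffer="mcpmoekmy" (len 9), cursors c1@1 c2@4 c3@8, authorship 1..2...3.
After op 2 (move_right): buffer="mcpmoekmy" (len 9), cursors c1@2 c2@5 c3@9, authorship 1..2...3.
After op 3 (move_right): buffer="mcpmoekmy" (len 9), cursors c1@3 c2@6 c3@9, authorship 1..2...3.

Answer: 3 6 9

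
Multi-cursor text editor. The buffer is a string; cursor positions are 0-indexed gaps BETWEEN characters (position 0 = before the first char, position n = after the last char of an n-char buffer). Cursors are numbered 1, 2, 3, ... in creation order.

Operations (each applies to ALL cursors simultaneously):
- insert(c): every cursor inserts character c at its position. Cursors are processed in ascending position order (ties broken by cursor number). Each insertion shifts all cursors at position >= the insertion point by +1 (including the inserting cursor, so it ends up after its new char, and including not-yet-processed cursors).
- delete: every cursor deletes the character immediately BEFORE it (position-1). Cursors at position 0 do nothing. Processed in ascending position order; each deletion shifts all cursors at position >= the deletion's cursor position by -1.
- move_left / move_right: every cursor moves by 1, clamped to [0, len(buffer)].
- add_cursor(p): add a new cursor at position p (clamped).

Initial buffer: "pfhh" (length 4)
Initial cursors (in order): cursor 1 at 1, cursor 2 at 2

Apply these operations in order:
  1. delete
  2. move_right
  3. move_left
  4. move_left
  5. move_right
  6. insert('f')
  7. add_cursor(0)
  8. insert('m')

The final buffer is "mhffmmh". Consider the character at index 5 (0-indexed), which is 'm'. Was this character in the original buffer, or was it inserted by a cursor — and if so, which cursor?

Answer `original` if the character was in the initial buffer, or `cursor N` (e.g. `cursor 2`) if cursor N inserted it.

After op 1 (delete): buffer="hh" (len 2), cursors c1@0 c2@0, authorship ..
After op 2 (move_right): buffer="hh" (len 2), cursors c1@1 c2@1, authorship ..
After op 3 (move_left): buffer="hh" (len 2), cursors c1@0 c2@0, authorship ..
After op 4 (move_left): buffer="hh" (len 2), cursors c1@0 c2@0, authorship ..
After op 5 (move_right): buffer="hh" (len 2), cursors c1@1 c2@1, authorship ..
After op 6 (insert('f')): buffer="hffh" (len 4), cursors c1@3 c2@3, authorship .12.
After op 7 (add_cursor(0)): buffer="hffh" (len 4), cursors c3@0 c1@3 c2@3, authorship .12.
After op 8 (insert('m')): buffer="mhffmmh" (len 7), cursors c3@1 c1@6 c2@6, authorship 3.1212.
Authorship (.=original, N=cursor N): 3 . 1 2 1 2 .
Index 5: author = 2

Answer: cursor 2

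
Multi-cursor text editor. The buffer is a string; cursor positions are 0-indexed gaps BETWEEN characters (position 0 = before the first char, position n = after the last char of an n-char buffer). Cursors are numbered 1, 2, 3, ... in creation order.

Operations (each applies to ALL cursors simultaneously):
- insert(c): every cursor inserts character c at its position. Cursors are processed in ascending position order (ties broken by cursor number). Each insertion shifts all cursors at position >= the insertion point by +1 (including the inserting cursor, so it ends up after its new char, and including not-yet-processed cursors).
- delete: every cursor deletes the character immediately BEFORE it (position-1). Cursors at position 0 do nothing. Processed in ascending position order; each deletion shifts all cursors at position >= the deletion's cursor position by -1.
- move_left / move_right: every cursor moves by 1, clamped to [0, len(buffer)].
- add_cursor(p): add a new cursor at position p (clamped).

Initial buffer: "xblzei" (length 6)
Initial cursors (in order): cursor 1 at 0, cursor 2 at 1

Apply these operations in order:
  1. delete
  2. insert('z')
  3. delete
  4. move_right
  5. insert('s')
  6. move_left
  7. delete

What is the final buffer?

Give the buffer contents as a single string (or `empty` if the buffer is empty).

After op 1 (delete): buffer="blzei" (len 5), cursors c1@0 c2@0, authorship .....
After op 2 (insert('z')): buffer="zzblzei" (len 7), cursors c1@2 c2@2, authorship 12.....
After op 3 (delete): buffer="blzei" (len 5), cursors c1@0 c2@0, authorship .....
After op 4 (move_right): buffer="blzei" (len 5), cursors c1@1 c2@1, authorship .....
After op 5 (insert('s')): buffer="bsslzei" (len 7), cursors c1@3 c2@3, authorship .12....
After op 6 (move_left): buffer="bsslzei" (len 7), cursors c1@2 c2@2, authorship .12....
After op 7 (delete): buffer="slzei" (len 5), cursors c1@0 c2@0, authorship 2....

Answer: slzei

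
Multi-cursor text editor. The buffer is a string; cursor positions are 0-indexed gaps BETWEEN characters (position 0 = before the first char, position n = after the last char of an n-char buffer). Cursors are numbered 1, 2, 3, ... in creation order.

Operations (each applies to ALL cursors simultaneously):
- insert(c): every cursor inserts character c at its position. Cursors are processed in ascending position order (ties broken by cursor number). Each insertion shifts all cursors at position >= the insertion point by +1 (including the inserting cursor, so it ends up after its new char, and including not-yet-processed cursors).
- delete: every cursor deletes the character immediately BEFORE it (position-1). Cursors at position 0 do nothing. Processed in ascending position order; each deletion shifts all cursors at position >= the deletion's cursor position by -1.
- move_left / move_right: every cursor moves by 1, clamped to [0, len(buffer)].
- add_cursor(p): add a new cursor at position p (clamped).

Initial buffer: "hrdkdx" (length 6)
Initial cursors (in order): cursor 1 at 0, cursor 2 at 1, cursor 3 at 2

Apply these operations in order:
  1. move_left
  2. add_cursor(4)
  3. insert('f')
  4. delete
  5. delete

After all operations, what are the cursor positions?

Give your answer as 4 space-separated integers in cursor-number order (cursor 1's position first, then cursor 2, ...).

After op 1 (move_left): buffer="hrdkdx" (len 6), cursors c1@0 c2@0 c3@1, authorship ......
After op 2 (add_cursor(4)): buffer="hrdkdx" (len 6), cursors c1@0 c2@0 c3@1 c4@4, authorship ......
After op 3 (insert('f')): buffer="ffhfrdkfdx" (len 10), cursors c1@2 c2@2 c3@4 c4@8, authorship 12.3...4..
After op 4 (delete): buffer="hrdkdx" (len 6), cursors c1@0 c2@0 c3@1 c4@4, authorship ......
After op 5 (delete): buffer="rddx" (len 4), cursors c1@0 c2@0 c3@0 c4@2, authorship ....

Answer: 0 0 0 2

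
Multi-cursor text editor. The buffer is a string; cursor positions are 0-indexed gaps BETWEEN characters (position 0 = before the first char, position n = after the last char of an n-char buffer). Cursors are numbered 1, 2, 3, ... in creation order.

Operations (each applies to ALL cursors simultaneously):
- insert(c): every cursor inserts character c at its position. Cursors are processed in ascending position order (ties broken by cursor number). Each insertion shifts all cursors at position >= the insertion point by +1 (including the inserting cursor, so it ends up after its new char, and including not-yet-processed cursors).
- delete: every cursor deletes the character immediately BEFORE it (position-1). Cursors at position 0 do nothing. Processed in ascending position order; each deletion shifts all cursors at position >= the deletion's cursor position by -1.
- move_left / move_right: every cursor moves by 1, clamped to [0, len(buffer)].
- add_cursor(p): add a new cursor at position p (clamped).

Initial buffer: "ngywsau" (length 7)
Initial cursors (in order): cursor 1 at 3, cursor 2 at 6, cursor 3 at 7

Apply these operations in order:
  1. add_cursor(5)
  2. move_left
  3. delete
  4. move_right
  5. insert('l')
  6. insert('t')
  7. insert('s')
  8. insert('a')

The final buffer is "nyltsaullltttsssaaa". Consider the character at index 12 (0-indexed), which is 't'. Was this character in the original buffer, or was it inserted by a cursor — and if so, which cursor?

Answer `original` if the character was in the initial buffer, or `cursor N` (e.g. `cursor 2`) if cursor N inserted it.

Answer: cursor 4

Derivation:
After op 1 (add_cursor(5)): buffer="ngywsau" (len 7), cursors c1@3 c4@5 c2@6 c3@7, authorship .......
After op 2 (move_left): buffer="ngywsau" (len 7), cursors c1@2 c4@4 c2@5 c3@6, authorship .......
After op 3 (delete): buffer="nyu" (len 3), cursors c1@1 c2@2 c3@2 c4@2, authorship ...
After op 4 (move_right): buffer="nyu" (len 3), cursors c1@2 c2@3 c3@3 c4@3, authorship ...
After op 5 (insert('l')): buffer="nylulll" (len 7), cursors c1@3 c2@7 c3@7 c4@7, authorship ..1.234
After op 6 (insert('t')): buffer="nyltulllttt" (len 11), cursors c1@4 c2@11 c3@11 c4@11, authorship ..11.234234
After op 7 (insert('s')): buffer="nyltsullltttsss" (len 15), cursors c1@5 c2@15 c3@15 c4@15, authorship ..111.234234234
After op 8 (insert('a')): buffer="nyltsaullltttsssaaa" (len 19), cursors c1@6 c2@19 c3@19 c4@19, authorship ..1111.234234234234
Authorship (.=original, N=cursor N): . . 1 1 1 1 . 2 3 4 2 3 4 2 3 4 2 3 4
Index 12: author = 4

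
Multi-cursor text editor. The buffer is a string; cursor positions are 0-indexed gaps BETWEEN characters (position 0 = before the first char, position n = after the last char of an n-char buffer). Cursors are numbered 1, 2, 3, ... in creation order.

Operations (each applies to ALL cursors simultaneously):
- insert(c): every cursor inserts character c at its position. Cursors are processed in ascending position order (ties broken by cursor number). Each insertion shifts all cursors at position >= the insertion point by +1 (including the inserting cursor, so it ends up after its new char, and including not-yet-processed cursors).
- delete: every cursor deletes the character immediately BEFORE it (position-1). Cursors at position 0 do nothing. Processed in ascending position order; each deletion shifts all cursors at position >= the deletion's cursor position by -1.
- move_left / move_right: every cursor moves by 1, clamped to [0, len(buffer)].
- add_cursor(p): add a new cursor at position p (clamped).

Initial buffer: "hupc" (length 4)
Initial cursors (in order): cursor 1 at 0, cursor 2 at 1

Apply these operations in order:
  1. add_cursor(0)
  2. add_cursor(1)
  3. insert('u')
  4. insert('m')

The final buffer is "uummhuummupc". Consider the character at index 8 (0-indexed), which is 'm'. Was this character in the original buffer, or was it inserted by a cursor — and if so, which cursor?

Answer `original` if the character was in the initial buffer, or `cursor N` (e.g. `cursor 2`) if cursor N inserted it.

After op 1 (add_cursor(0)): buffer="hupc" (len 4), cursors c1@0 c3@0 c2@1, authorship ....
After op 2 (add_cursor(1)): buffer="hupc" (len 4), cursors c1@0 c3@0 c2@1 c4@1, authorship ....
After op 3 (insert('u')): buffer="uuhuuupc" (len 8), cursors c1@2 c3@2 c2@5 c4@5, authorship 13.24...
After op 4 (insert('m')): buffer="uummhuummupc" (len 12), cursors c1@4 c3@4 c2@9 c4@9, authorship 1313.2424...
Authorship (.=original, N=cursor N): 1 3 1 3 . 2 4 2 4 . . .
Index 8: author = 4

Answer: cursor 4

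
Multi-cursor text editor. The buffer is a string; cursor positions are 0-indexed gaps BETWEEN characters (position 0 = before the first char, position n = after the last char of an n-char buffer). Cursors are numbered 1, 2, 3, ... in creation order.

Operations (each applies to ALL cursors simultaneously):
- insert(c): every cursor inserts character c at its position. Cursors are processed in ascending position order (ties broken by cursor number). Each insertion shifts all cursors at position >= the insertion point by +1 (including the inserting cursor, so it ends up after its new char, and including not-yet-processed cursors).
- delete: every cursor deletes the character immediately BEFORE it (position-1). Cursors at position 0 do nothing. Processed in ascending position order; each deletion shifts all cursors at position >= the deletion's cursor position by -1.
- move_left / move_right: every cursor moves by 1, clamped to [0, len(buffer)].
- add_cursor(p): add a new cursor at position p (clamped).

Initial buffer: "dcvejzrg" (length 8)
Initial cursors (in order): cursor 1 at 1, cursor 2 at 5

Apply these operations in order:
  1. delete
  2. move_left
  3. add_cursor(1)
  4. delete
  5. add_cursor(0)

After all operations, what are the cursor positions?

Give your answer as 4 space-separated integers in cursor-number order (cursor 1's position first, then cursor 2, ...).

Answer: 0 0 0 0

Derivation:
After op 1 (delete): buffer="cvezrg" (len 6), cursors c1@0 c2@3, authorship ......
After op 2 (move_left): buffer="cvezrg" (len 6), cursors c1@0 c2@2, authorship ......
After op 3 (add_cursor(1)): buffer="cvezrg" (len 6), cursors c1@0 c3@1 c2@2, authorship ......
After op 4 (delete): buffer="ezrg" (len 4), cursors c1@0 c2@0 c3@0, authorship ....
After op 5 (add_cursor(0)): buffer="ezrg" (len 4), cursors c1@0 c2@0 c3@0 c4@0, authorship ....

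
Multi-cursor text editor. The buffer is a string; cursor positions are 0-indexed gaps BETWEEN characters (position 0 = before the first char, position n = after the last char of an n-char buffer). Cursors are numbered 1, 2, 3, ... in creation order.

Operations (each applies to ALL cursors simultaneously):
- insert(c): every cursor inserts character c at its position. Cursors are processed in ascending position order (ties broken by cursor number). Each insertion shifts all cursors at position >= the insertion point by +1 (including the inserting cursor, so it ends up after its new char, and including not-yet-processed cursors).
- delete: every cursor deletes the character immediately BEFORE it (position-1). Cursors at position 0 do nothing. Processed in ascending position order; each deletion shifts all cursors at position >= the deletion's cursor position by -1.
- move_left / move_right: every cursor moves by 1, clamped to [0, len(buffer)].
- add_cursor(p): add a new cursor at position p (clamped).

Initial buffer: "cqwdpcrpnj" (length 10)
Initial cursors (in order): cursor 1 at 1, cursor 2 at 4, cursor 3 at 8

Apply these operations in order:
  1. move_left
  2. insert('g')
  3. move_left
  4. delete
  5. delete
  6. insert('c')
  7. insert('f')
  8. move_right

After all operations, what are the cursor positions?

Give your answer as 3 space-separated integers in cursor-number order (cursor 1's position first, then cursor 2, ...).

After op 1 (move_left): buffer="cqwdpcrpnj" (len 10), cursors c1@0 c2@3 c3@7, authorship ..........
After op 2 (insert('g')): buffer="gcqwgdpcrgpnj" (len 13), cursors c1@1 c2@5 c3@10, authorship 1...2....3...
After op 3 (move_left): buffer="gcqwgdpcrgpnj" (len 13), cursors c1@0 c2@4 c3@9, authorship 1...2....3...
After op 4 (delete): buffer="gcqgdpcgpnj" (len 11), cursors c1@0 c2@3 c3@7, authorship 1..2...3...
After op 5 (delete): buffer="gcgdpgpnj" (len 9), cursors c1@0 c2@2 c3@5, authorship 1.2..3...
After op 6 (insert('c')): buffer="cgccgdpcgpnj" (len 12), cursors c1@1 c2@4 c3@8, authorship 11.22..33...
After op 7 (insert('f')): buffer="cfgccfgdpcfgpnj" (len 15), cursors c1@2 c2@6 c3@11, authorship 111.222..333...
After op 8 (move_right): buffer="cfgccfgdpcfgpnj" (len 15), cursors c1@3 c2@7 c3@12, authorship 111.222..333...

Answer: 3 7 12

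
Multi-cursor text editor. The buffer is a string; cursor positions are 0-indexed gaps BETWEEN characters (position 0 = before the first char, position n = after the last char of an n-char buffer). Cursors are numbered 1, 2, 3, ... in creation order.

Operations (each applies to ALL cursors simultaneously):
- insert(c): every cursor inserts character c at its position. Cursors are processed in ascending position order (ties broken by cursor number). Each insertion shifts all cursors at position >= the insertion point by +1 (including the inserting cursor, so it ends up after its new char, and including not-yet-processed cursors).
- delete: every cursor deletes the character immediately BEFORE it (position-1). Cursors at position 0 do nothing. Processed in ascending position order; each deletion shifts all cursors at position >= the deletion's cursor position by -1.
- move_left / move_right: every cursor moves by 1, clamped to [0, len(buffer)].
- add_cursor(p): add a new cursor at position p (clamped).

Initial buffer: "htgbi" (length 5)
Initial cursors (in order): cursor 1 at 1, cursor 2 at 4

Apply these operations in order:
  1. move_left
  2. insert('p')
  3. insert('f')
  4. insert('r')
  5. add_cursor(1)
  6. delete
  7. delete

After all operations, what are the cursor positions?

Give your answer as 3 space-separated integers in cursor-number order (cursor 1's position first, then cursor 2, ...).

Answer: 0 4 0

Derivation:
After op 1 (move_left): buffer="htgbi" (len 5), cursors c1@0 c2@3, authorship .....
After op 2 (insert('p')): buffer="phtgpbi" (len 7), cursors c1@1 c2@5, authorship 1...2..
After op 3 (insert('f')): buffer="pfhtgpfbi" (len 9), cursors c1@2 c2@7, authorship 11...22..
After op 4 (insert('r')): buffer="pfrhtgpfrbi" (len 11), cursors c1@3 c2@9, authorship 111...222..
After op 5 (add_cursor(1)): buffer="pfrhtgpfrbi" (len 11), cursors c3@1 c1@3 c2@9, authorship 111...222..
After op 6 (delete): buffer="fhtgpfbi" (len 8), cursors c3@0 c1@1 c2@6, authorship 1...22..
After op 7 (delete): buffer="htgpbi" (len 6), cursors c1@0 c3@0 c2@4, authorship ...2..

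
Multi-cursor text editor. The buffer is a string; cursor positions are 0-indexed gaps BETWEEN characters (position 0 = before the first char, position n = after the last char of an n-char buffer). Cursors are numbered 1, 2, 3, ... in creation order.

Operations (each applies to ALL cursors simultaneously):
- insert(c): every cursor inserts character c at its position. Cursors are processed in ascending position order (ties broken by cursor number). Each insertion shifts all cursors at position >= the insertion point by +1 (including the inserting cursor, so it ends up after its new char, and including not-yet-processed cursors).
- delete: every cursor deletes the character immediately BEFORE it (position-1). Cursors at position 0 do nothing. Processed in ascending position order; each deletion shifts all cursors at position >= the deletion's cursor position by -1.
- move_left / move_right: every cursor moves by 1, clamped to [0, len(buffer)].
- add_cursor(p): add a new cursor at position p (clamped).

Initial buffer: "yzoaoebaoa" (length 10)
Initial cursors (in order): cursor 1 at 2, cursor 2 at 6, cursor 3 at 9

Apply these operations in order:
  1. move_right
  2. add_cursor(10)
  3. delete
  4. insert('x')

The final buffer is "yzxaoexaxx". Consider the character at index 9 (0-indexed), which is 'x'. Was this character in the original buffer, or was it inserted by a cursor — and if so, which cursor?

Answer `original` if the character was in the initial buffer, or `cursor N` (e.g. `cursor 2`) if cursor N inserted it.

Answer: cursor 4

Derivation:
After op 1 (move_right): buffer="yzoaoebaoa" (len 10), cursors c1@3 c2@7 c3@10, authorship ..........
After op 2 (add_cursor(10)): buffer="yzoaoebaoa" (len 10), cursors c1@3 c2@7 c3@10 c4@10, authorship ..........
After op 3 (delete): buffer="yzaoea" (len 6), cursors c1@2 c2@5 c3@6 c4@6, authorship ......
After op 4 (insert('x')): buffer="yzxaoexaxx" (len 10), cursors c1@3 c2@7 c3@10 c4@10, authorship ..1...2.34
Authorship (.=original, N=cursor N): . . 1 . . . 2 . 3 4
Index 9: author = 4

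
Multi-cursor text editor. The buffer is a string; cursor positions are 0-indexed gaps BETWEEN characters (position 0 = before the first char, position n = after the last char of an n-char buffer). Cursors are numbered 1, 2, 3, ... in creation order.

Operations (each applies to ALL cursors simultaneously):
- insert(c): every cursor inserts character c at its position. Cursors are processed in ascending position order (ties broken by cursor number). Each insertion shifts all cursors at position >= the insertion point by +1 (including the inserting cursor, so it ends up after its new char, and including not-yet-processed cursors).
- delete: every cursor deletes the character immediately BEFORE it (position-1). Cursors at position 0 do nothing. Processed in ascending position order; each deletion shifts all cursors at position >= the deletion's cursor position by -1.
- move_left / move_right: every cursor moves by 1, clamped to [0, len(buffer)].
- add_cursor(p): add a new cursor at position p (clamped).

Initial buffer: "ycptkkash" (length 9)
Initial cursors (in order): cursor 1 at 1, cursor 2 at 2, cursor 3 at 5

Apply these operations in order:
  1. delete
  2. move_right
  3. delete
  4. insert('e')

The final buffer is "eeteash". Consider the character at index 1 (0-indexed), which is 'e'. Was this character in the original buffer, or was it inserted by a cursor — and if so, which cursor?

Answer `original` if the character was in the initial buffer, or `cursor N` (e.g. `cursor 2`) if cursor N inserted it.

Answer: cursor 2

Derivation:
After op 1 (delete): buffer="ptkash" (len 6), cursors c1@0 c2@0 c3@2, authorship ......
After op 2 (move_right): buffer="ptkash" (len 6), cursors c1@1 c2@1 c3@3, authorship ......
After op 3 (delete): buffer="tash" (len 4), cursors c1@0 c2@0 c3@1, authorship ....
After op 4 (insert('e')): buffer="eeteash" (len 7), cursors c1@2 c2@2 c3@4, authorship 12.3...
Authorship (.=original, N=cursor N): 1 2 . 3 . . .
Index 1: author = 2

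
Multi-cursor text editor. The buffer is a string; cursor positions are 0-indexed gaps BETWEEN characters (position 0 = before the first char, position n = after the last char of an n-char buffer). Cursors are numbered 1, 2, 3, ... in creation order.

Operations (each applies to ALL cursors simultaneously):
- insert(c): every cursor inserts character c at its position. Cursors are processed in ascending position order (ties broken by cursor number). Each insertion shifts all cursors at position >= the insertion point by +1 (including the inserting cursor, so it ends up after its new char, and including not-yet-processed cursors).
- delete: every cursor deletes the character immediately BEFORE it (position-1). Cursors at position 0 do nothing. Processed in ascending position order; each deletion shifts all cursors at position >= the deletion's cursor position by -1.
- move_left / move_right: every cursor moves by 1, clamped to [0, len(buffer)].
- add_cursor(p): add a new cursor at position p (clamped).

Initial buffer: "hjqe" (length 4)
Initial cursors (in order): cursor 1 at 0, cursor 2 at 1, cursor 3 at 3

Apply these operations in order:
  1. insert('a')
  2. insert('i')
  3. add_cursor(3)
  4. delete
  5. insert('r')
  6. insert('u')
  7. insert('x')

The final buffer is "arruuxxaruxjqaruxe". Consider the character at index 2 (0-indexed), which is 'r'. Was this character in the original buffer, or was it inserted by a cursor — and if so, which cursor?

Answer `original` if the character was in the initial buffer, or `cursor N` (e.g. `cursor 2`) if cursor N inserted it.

After op 1 (insert('a')): buffer="ahajqae" (len 7), cursors c1@1 c2@3 c3@6, authorship 1.2..3.
After op 2 (insert('i')): buffer="aihaijqaie" (len 10), cursors c1@2 c2@5 c3@9, authorship 11.22..33.
After op 3 (add_cursor(3)): buffer="aihaijqaie" (len 10), cursors c1@2 c4@3 c2@5 c3@9, authorship 11.22..33.
After op 4 (delete): buffer="aajqae" (len 6), cursors c1@1 c4@1 c2@2 c3@5, authorship 12..3.
After op 5 (insert('r')): buffer="arrarjqare" (len 10), cursors c1@3 c4@3 c2@5 c3@9, authorship 11422..33.
After op 6 (insert('u')): buffer="arruuarujqarue" (len 14), cursors c1@5 c4@5 c2@8 c3@13, authorship 11414222..333.
After op 7 (insert('x')): buffer="arruuxxaruxjqaruxe" (len 18), cursors c1@7 c4@7 c2@11 c3@17, authorship 11414142222..3333.
Authorship (.=original, N=cursor N): 1 1 4 1 4 1 4 2 2 2 2 . . 3 3 3 3 .
Index 2: author = 4

Answer: cursor 4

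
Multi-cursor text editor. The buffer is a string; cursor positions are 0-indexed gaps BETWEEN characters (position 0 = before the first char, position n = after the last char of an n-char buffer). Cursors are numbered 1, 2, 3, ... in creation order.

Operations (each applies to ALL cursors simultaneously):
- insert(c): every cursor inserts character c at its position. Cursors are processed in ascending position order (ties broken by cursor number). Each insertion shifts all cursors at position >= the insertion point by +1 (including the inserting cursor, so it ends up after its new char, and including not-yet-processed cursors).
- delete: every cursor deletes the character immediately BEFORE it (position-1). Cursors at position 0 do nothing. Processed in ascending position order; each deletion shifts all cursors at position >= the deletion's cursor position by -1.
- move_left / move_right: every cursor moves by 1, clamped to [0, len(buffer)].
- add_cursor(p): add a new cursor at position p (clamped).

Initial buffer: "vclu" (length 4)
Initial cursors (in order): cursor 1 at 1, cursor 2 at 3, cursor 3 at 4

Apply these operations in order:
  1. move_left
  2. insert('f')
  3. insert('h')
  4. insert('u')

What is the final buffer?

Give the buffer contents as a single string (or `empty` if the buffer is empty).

After op 1 (move_left): buffer="vclu" (len 4), cursors c1@0 c2@2 c3@3, authorship ....
After op 2 (insert('f')): buffer="fvcflfu" (len 7), cursors c1@1 c2@4 c3@6, authorship 1..2.3.
After op 3 (insert('h')): buffer="fhvcfhlfhu" (len 10), cursors c1@2 c2@6 c3@9, authorship 11..22.33.
After op 4 (insert('u')): buffer="fhuvcfhulfhuu" (len 13), cursors c1@3 c2@8 c3@12, authorship 111..222.333.

Answer: fhuvcfhulfhuu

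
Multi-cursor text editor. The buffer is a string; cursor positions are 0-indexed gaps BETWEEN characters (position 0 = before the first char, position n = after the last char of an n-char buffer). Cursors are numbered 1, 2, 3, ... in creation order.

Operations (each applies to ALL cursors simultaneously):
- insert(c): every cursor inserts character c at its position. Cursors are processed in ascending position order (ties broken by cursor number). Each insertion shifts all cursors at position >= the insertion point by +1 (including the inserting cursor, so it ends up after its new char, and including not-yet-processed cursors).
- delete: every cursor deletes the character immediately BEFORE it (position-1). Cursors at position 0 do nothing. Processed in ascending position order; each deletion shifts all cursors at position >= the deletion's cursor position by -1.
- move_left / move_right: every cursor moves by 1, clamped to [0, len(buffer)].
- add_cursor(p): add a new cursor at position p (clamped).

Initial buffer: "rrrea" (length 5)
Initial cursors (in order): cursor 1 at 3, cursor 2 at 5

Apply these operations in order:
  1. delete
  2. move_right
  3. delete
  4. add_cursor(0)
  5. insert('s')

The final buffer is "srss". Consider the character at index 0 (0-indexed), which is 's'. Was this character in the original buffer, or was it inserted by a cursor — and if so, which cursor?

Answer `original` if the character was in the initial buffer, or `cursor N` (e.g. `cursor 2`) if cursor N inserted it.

Answer: cursor 3

Derivation:
After op 1 (delete): buffer="rre" (len 3), cursors c1@2 c2@3, authorship ...
After op 2 (move_right): buffer="rre" (len 3), cursors c1@3 c2@3, authorship ...
After op 3 (delete): buffer="r" (len 1), cursors c1@1 c2@1, authorship .
After op 4 (add_cursor(0)): buffer="r" (len 1), cursors c3@0 c1@1 c2@1, authorship .
After op 5 (insert('s')): buffer="srss" (len 4), cursors c3@1 c1@4 c2@4, authorship 3.12
Authorship (.=original, N=cursor N): 3 . 1 2
Index 0: author = 3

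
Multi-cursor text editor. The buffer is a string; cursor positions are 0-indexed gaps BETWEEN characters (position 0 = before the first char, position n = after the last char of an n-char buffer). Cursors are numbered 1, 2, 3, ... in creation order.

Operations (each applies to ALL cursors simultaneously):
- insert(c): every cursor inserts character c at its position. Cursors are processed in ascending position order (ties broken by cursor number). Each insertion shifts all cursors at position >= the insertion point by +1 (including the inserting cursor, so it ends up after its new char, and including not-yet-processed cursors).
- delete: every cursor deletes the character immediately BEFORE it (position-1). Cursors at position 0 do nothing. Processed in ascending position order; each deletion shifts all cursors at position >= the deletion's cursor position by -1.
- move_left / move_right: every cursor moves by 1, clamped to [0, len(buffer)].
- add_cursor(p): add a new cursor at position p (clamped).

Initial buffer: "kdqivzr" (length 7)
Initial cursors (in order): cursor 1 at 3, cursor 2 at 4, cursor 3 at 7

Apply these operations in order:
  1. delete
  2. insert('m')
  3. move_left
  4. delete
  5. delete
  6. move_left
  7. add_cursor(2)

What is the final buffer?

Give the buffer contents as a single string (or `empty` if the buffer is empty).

Answer: mm

Derivation:
After op 1 (delete): buffer="kdvz" (len 4), cursors c1@2 c2@2 c3@4, authorship ....
After op 2 (insert('m')): buffer="kdmmvzm" (len 7), cursors c1@4 c2@4 c3@7, authorship ..12..3
After op 3 (move_left): buffer="kdmmvzm" (len 7), cursors c1@3 c2@3 c3@6, authorship ..12..3
After op 4 (delete): buffer="kmvm" (len 4), cursors c1@1 c2@1 c3@3, authorship .2.3
After op 5 (delete): buffer="mm" (len 2), cursors c1@0 c2@0 c3@1, authorship 23
After op 6 (move_left): buffer="mm" (len 2), cursors c1@0 c2@0 c3@0, authorship 23
After op 7 (add_cursor(2)): buffer="mm" (len 2), cursors c1@0 c2@0 c3@0 c4@2, authorship 23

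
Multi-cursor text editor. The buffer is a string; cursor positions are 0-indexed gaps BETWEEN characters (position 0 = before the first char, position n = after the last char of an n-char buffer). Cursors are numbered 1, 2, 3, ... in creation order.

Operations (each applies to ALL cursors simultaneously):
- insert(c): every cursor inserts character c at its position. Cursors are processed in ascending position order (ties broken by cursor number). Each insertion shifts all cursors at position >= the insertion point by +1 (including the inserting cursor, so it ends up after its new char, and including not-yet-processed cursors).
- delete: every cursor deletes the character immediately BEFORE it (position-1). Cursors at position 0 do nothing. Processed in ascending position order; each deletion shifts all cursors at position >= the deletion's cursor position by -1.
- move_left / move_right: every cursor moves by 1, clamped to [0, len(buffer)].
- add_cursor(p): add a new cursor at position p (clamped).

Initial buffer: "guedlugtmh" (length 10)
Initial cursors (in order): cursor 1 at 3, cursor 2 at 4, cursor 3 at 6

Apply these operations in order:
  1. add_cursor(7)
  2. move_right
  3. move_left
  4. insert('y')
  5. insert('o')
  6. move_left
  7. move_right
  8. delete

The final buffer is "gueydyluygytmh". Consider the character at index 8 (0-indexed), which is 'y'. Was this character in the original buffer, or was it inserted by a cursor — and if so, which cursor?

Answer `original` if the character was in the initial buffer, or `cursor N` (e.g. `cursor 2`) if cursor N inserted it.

After op 1 (add_cursor(7)): buffer="guedlugtmh" (len 10), cursors c1@3 c2@4 c3@6 c4@7, authorship ..........
After op 2 (move_right): buffer="guedlugtmh" (len 10), cursors c1@4 c2@5 c3@7 c4@8, authorship ..........
After op 3 (move_left): buffer="guedlugtmh" (len 10), cursors c1@3 c2@4 c3@6 c4@7, authorship ..........
After op 4 (insert('y')): buffer="gueydyluygytmh" (len 14), cursors c1@4 c2@6 c3@9 c4@11, authorship ...1.2..3.4...
After op 5 (insert('o')): buffer="gueyodyoluyogyotmh" (len 18), cursors c1@5 c2@8 c3@12 c4@15, authorship ...11.22..33.44...
After op 6 (move_left): buffer="gueyodyoluyogyotmh" (len 18), cursors c1@4 c2@7 c3@11 c4@14, authorship ...11.22..33.44...
After op 7 (move_right): buffer="gueyodyoluyogyotmh" (len 18), cursors c1@5 c2@8 c3@12 c4@15, authorship ...11.22..33.44...
After op 8 (delete): buffer="gueydyluygytmh" (len 14), cursors c1@4 c2@6 c3@9 c4@11, authorship ...1.2..3.4...
Authorship (.=original, N=cursor N): . . . 1 . 2 . . 3 . 4 . . .
Index 8: author = 3

Answer: cursor 3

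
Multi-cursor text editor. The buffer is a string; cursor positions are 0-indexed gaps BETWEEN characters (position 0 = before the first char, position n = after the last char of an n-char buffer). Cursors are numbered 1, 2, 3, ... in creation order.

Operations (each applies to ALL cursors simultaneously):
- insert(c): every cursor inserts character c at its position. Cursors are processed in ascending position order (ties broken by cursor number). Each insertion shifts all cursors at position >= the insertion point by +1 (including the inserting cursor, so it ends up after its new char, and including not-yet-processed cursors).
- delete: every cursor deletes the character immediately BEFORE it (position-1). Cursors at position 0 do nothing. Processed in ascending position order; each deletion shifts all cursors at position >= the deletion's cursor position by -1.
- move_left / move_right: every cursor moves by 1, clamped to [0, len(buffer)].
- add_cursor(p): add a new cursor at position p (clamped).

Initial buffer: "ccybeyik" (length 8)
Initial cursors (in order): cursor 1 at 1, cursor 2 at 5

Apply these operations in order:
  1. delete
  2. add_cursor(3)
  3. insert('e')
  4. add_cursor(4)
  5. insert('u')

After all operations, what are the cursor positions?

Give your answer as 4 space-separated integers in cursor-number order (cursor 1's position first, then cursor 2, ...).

After op 1 (delete): buffer="cybyik" (len 6), cursors c1@0 c2@3, authorship ......
After op 2 (add_cursor(3)): buffer="cybyik" (len 6), cursors c1@0 c2@3 c3@3, authorship ......
After op 3 (insert('e')): buffer="ecybeeyik" (len 9), cursors c1@1 c2@6 c3@6, authorship 1...23...
After op 4 (add_cursor(4)): buffer="ecybeeyik" (len 9), cursors c1@1 c4@4 c2@6 c3@6, authorship 1...23...
After op 5 (insert('u')): buffer="eucybueeuuyik" (len 13), cursors c1@2 c4@6 c2@10 c3@10, authorship 11...42323...

Answer: 2 10 10 6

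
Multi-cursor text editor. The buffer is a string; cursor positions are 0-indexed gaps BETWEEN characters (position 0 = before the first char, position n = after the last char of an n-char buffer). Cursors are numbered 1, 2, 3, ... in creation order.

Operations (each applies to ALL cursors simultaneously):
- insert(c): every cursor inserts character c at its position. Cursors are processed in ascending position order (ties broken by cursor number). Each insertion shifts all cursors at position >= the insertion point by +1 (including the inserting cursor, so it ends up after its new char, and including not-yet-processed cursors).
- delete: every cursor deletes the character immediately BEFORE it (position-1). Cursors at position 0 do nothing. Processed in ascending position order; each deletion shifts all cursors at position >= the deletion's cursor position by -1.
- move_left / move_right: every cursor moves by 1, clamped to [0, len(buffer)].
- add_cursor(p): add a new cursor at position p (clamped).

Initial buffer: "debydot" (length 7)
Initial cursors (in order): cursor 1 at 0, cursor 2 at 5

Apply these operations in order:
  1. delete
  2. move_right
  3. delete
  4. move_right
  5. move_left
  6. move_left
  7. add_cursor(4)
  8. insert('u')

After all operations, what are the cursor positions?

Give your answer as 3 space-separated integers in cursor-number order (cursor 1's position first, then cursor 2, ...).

After op 1 (delete): buffer="debyot" (len 6), cursors c1@0 c2@4, authorship ......
After op 2 (move_right): buffer="debyot" (len 6), cursors c1@1 c2@5, authorship ......
After op 3 (delete): buffer="ebyt" (len 4), cursors c1@0 c2@3, authorship ....
After op 4 (move_right): buffer="ebyt" (len 4), cursors c1@1 c2@4, authorship ....
After op 5 (move_left): buffer="ebyt" (len 4), cursors c1@0 c2@3, authorship ....
After op 6 (move_left): buffer="ebyt" (len 4), cursors c1@0 c2@2, authorship ....
After op 7 (add_cursor(4)): buffer="ebyt" (len 4), cursors c1@0 c2@2 c3@4, authorship ....
After op 8 (insert('u')): buffer="uebuytu" (len 7), cursors c1@1 c2@4 c3@7, authorship 1..2..3

Answer: 1 4 7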